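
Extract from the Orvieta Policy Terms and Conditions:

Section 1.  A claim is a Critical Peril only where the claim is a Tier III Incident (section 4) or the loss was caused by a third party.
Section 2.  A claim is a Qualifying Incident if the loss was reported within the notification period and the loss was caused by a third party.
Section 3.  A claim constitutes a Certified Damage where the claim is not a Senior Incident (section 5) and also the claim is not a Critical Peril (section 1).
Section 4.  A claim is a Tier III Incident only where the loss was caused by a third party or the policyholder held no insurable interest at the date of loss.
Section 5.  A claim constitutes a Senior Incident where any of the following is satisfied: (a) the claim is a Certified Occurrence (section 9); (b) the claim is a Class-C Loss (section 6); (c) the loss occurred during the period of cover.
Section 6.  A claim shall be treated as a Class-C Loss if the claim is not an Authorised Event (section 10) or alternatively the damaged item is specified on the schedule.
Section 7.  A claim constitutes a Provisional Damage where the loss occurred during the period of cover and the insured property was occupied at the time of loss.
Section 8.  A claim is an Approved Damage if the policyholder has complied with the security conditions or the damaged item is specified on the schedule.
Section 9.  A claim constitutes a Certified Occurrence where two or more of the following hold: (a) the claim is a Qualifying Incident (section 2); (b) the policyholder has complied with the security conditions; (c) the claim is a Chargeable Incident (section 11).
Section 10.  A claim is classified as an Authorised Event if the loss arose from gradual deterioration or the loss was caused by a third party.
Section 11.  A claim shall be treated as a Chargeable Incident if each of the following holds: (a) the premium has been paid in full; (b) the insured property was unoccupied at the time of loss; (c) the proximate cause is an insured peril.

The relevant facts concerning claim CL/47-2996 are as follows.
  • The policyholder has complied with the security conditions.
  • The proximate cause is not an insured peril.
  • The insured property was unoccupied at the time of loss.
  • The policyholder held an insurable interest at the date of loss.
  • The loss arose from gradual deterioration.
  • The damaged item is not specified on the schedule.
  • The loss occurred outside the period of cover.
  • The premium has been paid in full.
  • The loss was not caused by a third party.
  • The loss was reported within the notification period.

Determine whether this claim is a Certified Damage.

section 2 — Qualifying Incident: [the loss was reported within the notification period? yes] AND [the loss was caused by a third party? no] → not satisfied.
section 11 — Chargeable Incident: [the premium has been paid in full? yes] AND [the insured property was unoccupied at the time of loss? yes] AND [the proximate cause is an insured peril? no] → not satisfied.
section 9 — Certified Occurrence: Qualifying Incident (section 2)? no; the policyholder has complied with the security conditions? yes; Chargeable Incident (section 11)? no — 1 of 3 hold (need ≥2) → not satisfied.
section 10 — Authorised Event: [the loss arose from gradual deterioration? yes] OR [the loss was caused by a third party? no] → satisfied.
section 6 — Class-C Loss: [not an Authorised Event (section 10)? no] OR [the damaged item is specified on the schedule? no] → not satisfied.
section 5 — Senior Incident: [Certified Occurrence (section 9)? no] OR [Class-C Loss (section 6)? no] OR [the loss occurred during the period of cover? no] → not satisfied.
section 4 — Tier III Incident: [the loss was caused by a third party? no] OR [the policyholder held no insurable interest at the date of loss? no] → not satisfied.
section 1 — Critical Peril: [Tier III Incident (section 4)? no] OR [the loss was caused by a third party? no] → not satisfied.
section 3 — Certified Damage: [not a Senior Incident (section 5)? yes] AND [not a Critical Peril (section 1)? yes] → satisfied.

Yes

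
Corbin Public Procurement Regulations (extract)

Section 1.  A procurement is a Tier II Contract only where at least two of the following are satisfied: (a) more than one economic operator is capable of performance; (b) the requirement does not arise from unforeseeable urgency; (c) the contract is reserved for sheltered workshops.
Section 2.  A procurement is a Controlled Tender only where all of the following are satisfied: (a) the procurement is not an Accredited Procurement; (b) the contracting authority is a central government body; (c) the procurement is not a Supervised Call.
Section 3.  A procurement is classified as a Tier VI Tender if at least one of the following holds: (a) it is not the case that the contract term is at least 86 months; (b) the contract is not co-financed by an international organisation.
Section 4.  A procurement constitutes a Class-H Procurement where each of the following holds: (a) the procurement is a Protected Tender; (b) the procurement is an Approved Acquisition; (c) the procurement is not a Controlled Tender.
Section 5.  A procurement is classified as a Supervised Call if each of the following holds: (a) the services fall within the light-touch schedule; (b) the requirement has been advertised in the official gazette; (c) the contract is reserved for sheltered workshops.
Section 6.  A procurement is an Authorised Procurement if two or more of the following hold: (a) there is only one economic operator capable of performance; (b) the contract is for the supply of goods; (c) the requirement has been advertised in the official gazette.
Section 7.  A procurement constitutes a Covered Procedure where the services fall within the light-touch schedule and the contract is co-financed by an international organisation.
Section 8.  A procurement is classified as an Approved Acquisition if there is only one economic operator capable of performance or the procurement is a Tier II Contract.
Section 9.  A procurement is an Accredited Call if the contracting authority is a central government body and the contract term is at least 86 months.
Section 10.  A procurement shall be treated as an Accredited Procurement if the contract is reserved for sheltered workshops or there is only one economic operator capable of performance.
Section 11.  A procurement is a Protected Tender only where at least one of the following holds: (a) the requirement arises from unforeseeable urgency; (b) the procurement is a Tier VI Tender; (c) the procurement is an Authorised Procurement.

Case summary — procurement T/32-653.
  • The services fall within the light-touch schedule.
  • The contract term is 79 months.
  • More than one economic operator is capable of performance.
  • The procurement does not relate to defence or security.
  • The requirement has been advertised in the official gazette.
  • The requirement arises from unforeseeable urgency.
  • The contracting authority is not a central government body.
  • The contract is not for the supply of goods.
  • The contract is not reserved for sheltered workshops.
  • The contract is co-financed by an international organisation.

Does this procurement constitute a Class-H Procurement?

No

section 3 — Tier VI Tender: [contract term: 79 months ≥ 86 months? no, so negated condition yes] OR [the contract is not co-financed by an international organisation? no] → satisfied.
section 6 — Authorised Procurement: there is only one economic operator capable of performance? no; the contract is for the supply of goods? no; the requirement has been advertised in the official gazette? yes — 1 of 3 hold (need ≥2) → not satisfied.
section 11 — Protected Tender: [the requirement arises from unforeseeable urgency? yes] OR [Tier VI Tender (section 3)? yes] OR [Authorised Procurement (section 6)? no] → satisfied.
section 1 — Tier II Contract: more than one economic operator is capable of performance? yes; the requirement does not arise from unforeseeable urgency? no; the contract is reserved for sheltered workshops? no — 1 of 3 hold (need ≥2) → not satisfied.
section 8 — Approved Acquisition: [there is only one economic operator capable of performance? no] OR [Tier II Contract (section 1)? no] → not satisfied.
section 10 — Accredited Procurement: [the contract is reserved for sheltered workshops? no] OR [there is only one economic operator capable of performance? no] → not satisfied.
section 5 — Supervised Call: [the services fall within the light-touch schedule? yes] AND [the requirement has been advertised in the official gazette? yes] AND [the contract is reserved for sheltered workshops? no] → not satisfied.
section 2 — Controlled Tender: [not an Accredited Procurement (section 10)? yes] AND [the contracting authority is a central government body? no] AND [not a Supervised Call (section 5)? yes] → not satisfied.
section 4 — Class-H Procurement: [Protected Tender (section 11)? yes] AND [Approved Acquisition (section 8)? no] AND [not a Controlled Tender (section 2)? yes] → not satisfied.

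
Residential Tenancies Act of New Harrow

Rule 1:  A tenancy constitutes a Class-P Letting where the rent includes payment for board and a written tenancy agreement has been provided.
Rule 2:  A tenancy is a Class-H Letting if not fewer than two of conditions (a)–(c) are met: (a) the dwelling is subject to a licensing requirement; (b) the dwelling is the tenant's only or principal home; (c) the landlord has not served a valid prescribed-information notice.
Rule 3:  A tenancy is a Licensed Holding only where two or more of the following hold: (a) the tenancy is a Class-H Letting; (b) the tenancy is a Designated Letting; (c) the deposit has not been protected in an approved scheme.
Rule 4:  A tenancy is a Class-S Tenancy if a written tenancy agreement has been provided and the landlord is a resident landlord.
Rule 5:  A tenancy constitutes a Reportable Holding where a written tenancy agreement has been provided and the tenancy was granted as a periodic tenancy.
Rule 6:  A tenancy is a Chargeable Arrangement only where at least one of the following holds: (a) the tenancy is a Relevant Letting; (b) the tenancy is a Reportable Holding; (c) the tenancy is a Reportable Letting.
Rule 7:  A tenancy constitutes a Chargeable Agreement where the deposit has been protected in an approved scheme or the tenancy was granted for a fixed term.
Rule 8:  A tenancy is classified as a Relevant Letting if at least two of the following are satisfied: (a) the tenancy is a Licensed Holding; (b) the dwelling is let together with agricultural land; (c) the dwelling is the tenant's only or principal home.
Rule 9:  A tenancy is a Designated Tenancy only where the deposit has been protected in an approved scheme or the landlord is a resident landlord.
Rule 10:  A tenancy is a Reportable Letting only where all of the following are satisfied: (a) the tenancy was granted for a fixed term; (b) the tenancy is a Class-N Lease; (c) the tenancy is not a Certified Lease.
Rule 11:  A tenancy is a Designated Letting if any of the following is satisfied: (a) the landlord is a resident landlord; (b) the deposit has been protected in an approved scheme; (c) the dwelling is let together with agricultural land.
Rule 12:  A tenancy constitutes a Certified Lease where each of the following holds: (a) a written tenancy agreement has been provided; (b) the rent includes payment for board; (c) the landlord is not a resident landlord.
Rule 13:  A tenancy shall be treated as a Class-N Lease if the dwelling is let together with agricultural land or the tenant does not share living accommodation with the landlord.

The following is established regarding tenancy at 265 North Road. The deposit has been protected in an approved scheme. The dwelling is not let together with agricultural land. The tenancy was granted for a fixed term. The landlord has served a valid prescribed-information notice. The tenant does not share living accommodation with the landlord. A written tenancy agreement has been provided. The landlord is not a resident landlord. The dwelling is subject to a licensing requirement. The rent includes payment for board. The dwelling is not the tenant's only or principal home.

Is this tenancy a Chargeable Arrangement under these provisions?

rule 2 — Class-H Letting: the dwelling is subject to a licensing requirement? yes; the dwelling is the tenant's only or principal home? no; the landlord has not served a valid prescribed-information notice? no — 1 of 3 hold (need ≥2) → not satisfied.
rule 11 — Designated Letting: [the landlord is a resident landlord? no] OR [the deposit has been protected in an approved scheme? yes] OR [the dwelling is let together with agricultural land? no] → satisfied.
rule 3 — Licensed Holding: Class-H Letting (rule 2)? no; Designated Letting (rule 11)? yes; the deposit has not been protected in an approved scheme? no — 1 of 3 hold (need ≥2) → not satisfied.
rule 8 — Relevant Letting: Licensed Holding (rule 3)? no; the dwelling is let together with agricultural land? no; the dwelling is the tenant's only or principal home? no — 0 of 3 hold (need ≥2) → not satisfied.
rule 5 — Reportable Holding: [a written tenancy agreement has been provided? yes] AND [the tenancy was granted as a periodic tenancy? no] → not satisfied.
rule 13 — Class-N Lease: [the dwelling is let together with agricultural land? no] OR [the tenant does not share living accommodation with the landlord? yes] → satisfied.
rule 12 — Certified Lease: [a written tenancy agreement has been provided? yes] AND [the rent includes payment for board? yes] AND [the landlord is not a resident landlord? yes] → satisfied.
rule 10 — Reportable Letting: [the tenancy was granted for a fixed term? yes] AND [Class-N Lease (rule 13)? yes] AND [not a Certified Lease (rule 12)? no] → not satisfied.
rule 6 — Chargeable Arrangement: [Relevant Letting (rule 8)? no] OR [Reportable Holding (rule 5)? no] OR [Reportable Letting (rule 10)? no] → not satisfied.

No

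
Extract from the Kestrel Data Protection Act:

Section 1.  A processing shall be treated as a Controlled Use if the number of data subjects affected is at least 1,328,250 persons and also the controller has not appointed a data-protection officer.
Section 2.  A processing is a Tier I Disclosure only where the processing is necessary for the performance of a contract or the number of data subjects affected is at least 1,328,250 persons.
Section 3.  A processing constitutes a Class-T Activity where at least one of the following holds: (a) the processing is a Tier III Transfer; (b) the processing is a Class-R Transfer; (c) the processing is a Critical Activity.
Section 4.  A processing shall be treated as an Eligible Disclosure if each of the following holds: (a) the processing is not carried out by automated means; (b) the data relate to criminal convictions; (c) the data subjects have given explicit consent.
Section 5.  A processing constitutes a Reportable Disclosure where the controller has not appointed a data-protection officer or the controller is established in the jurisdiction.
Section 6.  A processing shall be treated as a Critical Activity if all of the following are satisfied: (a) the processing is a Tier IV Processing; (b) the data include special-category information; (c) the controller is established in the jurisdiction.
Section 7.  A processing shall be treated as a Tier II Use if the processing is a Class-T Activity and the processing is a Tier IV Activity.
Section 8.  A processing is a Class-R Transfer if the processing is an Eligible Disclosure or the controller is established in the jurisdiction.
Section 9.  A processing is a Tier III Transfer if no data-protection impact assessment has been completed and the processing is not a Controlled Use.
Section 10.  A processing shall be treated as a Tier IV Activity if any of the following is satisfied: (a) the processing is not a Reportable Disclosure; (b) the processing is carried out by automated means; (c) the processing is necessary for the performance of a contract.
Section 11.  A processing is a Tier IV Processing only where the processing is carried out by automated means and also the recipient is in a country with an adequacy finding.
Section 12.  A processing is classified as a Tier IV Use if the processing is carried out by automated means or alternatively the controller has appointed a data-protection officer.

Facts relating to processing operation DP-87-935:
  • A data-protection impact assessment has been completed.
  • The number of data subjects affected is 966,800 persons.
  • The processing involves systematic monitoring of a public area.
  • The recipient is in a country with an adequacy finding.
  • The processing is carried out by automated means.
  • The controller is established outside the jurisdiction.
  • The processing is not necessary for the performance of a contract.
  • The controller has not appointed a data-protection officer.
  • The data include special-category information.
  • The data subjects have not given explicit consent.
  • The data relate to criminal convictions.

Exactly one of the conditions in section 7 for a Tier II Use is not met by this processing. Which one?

Class-T Activity

Under section 1: number of data subjects affected: 966,800 persons ≥ 1,328,250 persons? no; and the controller has not appointed a data-protection officer? yes. So the processing is not a Controlled Use.
Under section 9: no data-protection impact assessment has been completed? no; and not a Controlled Use (section 1)? yes. So the processing is not a Tier III Transfer.
Under section 4: the processing is not carried out by automated means? no; and the data relate to criminal convictions? yes; and the data subjects have given explicit consent? no. So the processing is not an Eligible Disclosure.
Under section 8: Eligible Disclosure (section 4)? no; or the controller is established in the jurisdiction? no. So the processing is not a Class-R Transfer.
Under section 11: the processing is carried out by automated means? yes; and the recipient is in a country with an adequacy finding? yes. So the processing is a Tier IV Processing.
Under section 6: Tier IV Processing (section 11)? yes; and the data include special-category information? yes; and the controller is established in the jurisdiction? no. So the processing is not a Critical Activity.
Under section 3: Tier III Transfer (section 9)? no; or Class-R Transfer (section 8)? no; or Critical Activity (section 6)? no. So the processing is not a Class-T Activity.
Under section 5: the controller has not appointed a data-protection officer? yes; or the controller is established in the jurisdiction? no. So the processing is a Reportable Disclosure.
Under section 10: not a Reportable Disclosure (section 5)? no; or the processing is carried out by automated means? yes; or the processing is necessary for the performance of a contract? no. So the processing is a Tier IV Activity.
Under section 7: Class-T Activity (section 3)? no; and Tier IV Activity (section 10)? yes. So the processing is not a Tier II Use.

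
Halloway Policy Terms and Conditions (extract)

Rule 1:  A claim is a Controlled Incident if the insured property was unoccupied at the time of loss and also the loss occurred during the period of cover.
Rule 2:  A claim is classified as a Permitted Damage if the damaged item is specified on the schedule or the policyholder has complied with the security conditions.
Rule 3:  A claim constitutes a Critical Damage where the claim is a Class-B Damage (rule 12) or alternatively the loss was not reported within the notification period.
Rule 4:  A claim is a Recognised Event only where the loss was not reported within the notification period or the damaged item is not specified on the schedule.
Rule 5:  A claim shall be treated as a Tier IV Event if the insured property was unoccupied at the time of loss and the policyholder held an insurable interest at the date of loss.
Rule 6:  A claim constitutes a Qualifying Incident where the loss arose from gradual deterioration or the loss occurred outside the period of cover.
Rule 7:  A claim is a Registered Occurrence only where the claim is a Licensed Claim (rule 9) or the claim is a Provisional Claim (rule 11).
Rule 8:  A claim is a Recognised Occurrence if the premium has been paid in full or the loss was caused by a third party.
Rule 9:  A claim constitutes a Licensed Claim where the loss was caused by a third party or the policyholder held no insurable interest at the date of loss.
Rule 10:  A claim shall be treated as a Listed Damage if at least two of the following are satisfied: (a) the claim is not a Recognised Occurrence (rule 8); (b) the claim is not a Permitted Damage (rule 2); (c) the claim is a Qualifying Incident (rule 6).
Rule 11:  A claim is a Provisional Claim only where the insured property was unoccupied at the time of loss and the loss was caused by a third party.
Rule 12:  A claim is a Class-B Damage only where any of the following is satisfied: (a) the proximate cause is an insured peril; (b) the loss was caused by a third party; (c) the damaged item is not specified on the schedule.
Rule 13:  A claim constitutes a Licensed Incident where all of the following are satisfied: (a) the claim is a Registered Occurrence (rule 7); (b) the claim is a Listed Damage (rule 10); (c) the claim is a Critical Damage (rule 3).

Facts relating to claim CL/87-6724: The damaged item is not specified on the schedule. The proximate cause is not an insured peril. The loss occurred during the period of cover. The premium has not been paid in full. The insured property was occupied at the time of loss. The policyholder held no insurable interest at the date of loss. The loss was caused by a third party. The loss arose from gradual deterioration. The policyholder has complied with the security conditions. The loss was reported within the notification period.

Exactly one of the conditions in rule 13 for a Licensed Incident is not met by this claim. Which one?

Listed Damage

rule 9 — Licensed Claim: [the loss was caused by a third party? yes] OR [the policyholder held no insurable interest at the date of loss? yes] → satisfied.
rule 11 — Provisional Claim: [the insured property was unoccupied at the time of loss? no] AND [the loss was caused by a third party? yes] → not satisfied.
rule 7 — Registered Occurrence: [Licensed Claim (rule 9)? yes] OR [Provisional Claim (rule 11)? no] → satisfied.
rule 8 — Recognised Occurrence: [the premium has been paid in full? no] OR [the loss was caused by a third party? yes] → satisfied.
rule 2 — Permitted Damage: [the damaged item is specified on the schedule? no] OR [the policyholder has complied with the security conditions? yes] → satisfied.
rule 6 — Qualifying Incident: [the loss arose from gradual deterioration? yes] OR [the loss occurred outside the period of cover? no] → satisfied.
rule 10 — Listed Damage: not a Recognised Occurrence (rule 8)? no; not a Permitted Damage (rule 2)? no; Qualifying Incident (rule 6)? yes — 1 of 3 hold (need ≥2) → not satisfied.
rule 12 — Class-B Damage: [the proximate cause is an insured peril? no] OR [the loss was caused by a third party? yes] OR [the damaged item is not specified on the schedule? yes] → satisfied.
rule 3 — Critical Damage: [Class-B Damage (rule 12)? yes] OR [the loss was not reported within the notification period? no] → satisfied.
rule 13 — Licensed Incident: [Registered Occurrence (rule 7)? yes] AND [Listed Damage (rule 10)? no] AND [Critical Damage (rule 3)? yes] → not satisfied.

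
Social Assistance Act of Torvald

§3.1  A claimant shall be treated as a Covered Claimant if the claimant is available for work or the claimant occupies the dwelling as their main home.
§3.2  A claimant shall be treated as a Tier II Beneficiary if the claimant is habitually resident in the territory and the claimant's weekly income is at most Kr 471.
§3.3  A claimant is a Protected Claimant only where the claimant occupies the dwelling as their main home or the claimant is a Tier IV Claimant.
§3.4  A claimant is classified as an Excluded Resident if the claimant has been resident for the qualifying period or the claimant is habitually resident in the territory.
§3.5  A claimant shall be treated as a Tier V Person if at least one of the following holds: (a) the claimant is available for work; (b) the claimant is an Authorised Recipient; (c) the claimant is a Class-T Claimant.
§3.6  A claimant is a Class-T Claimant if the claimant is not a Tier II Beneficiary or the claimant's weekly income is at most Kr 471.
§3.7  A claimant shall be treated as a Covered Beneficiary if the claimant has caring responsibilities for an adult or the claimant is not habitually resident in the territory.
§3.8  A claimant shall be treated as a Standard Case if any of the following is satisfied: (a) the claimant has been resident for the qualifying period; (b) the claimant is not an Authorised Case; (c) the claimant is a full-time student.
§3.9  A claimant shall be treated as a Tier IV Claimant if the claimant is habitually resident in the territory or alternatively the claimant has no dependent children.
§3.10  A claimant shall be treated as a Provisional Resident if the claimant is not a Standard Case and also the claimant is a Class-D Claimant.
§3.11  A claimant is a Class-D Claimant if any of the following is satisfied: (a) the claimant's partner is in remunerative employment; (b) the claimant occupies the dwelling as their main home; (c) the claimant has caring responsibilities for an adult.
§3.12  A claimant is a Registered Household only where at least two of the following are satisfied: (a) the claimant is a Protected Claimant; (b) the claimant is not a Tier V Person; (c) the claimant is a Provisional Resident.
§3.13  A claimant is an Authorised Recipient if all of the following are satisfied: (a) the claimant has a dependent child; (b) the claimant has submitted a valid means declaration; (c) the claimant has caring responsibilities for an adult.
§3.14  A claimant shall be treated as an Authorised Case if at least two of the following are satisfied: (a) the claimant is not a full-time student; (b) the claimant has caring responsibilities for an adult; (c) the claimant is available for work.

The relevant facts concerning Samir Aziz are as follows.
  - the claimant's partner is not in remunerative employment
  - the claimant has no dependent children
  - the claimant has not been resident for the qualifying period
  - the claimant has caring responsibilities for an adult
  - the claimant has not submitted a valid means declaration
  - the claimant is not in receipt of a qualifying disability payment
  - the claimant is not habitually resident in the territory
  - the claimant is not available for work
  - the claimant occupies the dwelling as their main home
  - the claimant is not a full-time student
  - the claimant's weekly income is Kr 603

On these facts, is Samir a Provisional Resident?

Yes

§3.14 — Authorised Case: the claimant is not a full-time student? yes; the claimant has caring responsibilities for an adult? yes; the claimant is available for work? no — 2 of 3 hold (need ≥2) → satisfied.
§3.8 — Standard Case: [the claimant has been resident for the qualifying period? no] OR [not an Authorised Case (§3.14)? no] OR [the claimant is a full-time student? no] → not satisfied.
§3.11 — Class-D Claimant: [the claimant's partner is in remunerative employment? no] OR [the claimant occupies the dwelling as their main home? yes] OR [the claimant has caring responsibilities for an adult? yes] → satisfied.
§3.10 — Provisional Resident: [not a Standard Case (§3.8)? yes] AND [Class-D Claimant (§3.11)? yes] → satisfied.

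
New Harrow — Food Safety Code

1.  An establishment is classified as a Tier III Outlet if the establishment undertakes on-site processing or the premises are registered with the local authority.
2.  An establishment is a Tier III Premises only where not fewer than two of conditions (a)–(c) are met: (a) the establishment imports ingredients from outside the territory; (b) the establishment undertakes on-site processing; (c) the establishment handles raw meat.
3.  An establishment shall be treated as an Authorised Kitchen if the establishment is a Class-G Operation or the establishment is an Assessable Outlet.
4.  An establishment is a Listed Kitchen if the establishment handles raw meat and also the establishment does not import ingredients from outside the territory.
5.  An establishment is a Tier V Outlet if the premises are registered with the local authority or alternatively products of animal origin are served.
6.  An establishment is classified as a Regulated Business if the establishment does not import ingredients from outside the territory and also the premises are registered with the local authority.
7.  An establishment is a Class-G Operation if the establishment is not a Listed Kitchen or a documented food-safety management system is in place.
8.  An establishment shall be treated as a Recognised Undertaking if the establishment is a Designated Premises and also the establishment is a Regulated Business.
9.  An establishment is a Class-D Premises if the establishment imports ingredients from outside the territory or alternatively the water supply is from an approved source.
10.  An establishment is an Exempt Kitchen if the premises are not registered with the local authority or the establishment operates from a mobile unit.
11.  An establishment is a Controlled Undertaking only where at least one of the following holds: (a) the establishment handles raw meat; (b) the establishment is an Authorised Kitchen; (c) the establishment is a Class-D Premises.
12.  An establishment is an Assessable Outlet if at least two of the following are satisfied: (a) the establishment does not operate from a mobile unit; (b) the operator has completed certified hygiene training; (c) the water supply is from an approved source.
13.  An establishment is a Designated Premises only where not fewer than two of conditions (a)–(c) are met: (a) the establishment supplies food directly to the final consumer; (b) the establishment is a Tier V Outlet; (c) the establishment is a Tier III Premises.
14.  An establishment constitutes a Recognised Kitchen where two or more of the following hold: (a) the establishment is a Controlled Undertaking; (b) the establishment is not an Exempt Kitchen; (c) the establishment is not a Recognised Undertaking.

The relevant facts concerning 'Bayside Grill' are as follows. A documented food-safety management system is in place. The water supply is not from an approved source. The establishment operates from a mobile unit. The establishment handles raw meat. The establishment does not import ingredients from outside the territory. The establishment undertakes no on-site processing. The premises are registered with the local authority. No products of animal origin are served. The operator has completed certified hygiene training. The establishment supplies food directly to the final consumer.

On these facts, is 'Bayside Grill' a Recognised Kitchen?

paragraph 4 — Listed Kitchen: [the establishment handles raw meat? yes] AND [the establishment does not import ingredients from outside the territory? yes] → satisfied.
paragraph 7 — Class-G Operation: [not a Listed Kitchen (paragraph 4)? no] OR [a documented food-safety management system is in place? yes] → satisfied.
paragraph 12 — Assessable Outlet: the establishment does not operate from a mobile unit? no; the operator has completed certified hygiene training? yes; the water supply is from an approved source? no — 1 of 3 hold (need ≥2) → not satisfied.
paragraph 3 — Authorised Kitchen: [Class-G Operation (paragraph 7)? yes] OR [Assessable Outlet (paragraph 12)? no] → satisfied.
paragraph 9 — Class-D Premises: [the establishment imports ingredients from outside the territory? no] OR [the water supply is from an approved source? no] → not satisfied.
paragraph 11 — Controlled Undertaking: [the establishment handles raw meat? yes] OR [Authorised Kitchen (paragraph 3)? yes] OR [Class-D Premises (paragraph 9)? no] → satisfied.
paragraph 10 — Exempt Kitchen: [the premises are not registered with the local authority? no] OR [the establishment operates from a mobile unit? yes] → satisfied.
paragraph 5 — Tier V Outlet: [the premises are registered with the local authority? yes] OR [products of animal origin are served? no] → satisfied.
paragraph 2 — Tier III Premises: the establishment imports ingredients from outside the territory? no; the establishment undertakes on-site processing? no; the establishment handles raw meat? yes — 1 of 3 hold (need ≥2) → not satisfied.
paragraph 13 — Designated Premises: the establishment supplies food directly to the final consumer? yes; Tier V Outlet (paragraph 5)? yes; Tier III Premises (paragraph 2)? no — 2 of 3 hold (need ≥2) → satisfied.
paragraph 6 — Regulated Business: [the establishment does not import ingredients from outside the territory? yes] AND [the premises are registered with the local authority? yes] → satisfied.
paragraph 8 — Recognised Undertaking: [Designated Premises (paragraph 13)? yes] AND [Regulated Business (paragraph 6)? yes] → satisfied.
paragraph 14 — Recognised Kitchen: Controlled Undertaking (paragraph 11)? yes; not an Exempt Kitchen (paragraph 10)? no; not a Recognised Undertaking (paragraph 8)? no — 1 of 3 hold (need ≥2) → not satisfied.

No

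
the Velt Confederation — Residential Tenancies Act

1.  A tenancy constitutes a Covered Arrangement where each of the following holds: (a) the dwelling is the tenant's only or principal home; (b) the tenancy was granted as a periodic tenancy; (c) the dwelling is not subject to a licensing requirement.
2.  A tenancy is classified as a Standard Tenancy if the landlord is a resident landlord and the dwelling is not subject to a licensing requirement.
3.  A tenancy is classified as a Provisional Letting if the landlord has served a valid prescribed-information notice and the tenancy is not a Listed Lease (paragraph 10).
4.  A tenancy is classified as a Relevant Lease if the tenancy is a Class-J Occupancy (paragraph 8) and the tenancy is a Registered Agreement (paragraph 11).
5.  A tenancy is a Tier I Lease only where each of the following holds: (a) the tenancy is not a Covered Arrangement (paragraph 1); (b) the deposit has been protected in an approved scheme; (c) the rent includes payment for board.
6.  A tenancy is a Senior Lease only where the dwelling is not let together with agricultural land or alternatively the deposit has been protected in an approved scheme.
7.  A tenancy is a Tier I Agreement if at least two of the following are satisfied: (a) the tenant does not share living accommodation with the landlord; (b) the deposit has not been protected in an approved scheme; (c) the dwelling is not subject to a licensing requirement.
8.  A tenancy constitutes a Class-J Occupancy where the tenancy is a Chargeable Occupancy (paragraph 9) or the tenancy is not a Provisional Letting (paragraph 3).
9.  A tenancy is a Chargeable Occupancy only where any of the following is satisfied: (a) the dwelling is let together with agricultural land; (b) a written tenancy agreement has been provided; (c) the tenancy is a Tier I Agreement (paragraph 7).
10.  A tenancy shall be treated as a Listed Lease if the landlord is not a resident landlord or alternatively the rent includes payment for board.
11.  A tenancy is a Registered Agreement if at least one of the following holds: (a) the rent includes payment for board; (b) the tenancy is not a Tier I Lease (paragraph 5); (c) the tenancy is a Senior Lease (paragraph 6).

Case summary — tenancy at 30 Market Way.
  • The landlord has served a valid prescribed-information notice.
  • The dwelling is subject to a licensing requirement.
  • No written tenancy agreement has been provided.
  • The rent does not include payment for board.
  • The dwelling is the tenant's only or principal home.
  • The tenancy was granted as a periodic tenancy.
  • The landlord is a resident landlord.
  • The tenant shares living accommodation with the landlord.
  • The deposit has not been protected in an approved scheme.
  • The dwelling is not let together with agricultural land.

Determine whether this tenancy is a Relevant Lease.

No

paragraph 7 — Tier I Agreement: the tenant does not share living accommodation with the landlord? no; the deposit has not been protected in an approved scheme? yes; the dwelling is not subject to a licensing requirement? no — 1 of 3 hold (need ≥2) → not satisfied.
paragraph 9 — Chargeable Occupancy: [the dwelling is let together with agricultural land? no] OR [a written tenancy agreement has been provided? no] OR [Tier I Agreement (paragraph 7)? no] → not satisfied.
paragraph 10 — Listed Lease: [the landlord is not a resident landlord? no] OR [the rent includes payment for board? no] → not satisfied.
paragraph 3 — Provisional Letting: [the landlord has served a valid prescribed-information notice? yes] AND [not a Listed Lease (paragraph 10)? yes] → satisfied.
paragraph 8 — Class-J Occupancy: [Chargeable Occupancy (paragraph 9)? no] OR [not a Provisional Letting (paragraph 3)? no] → not satisfied.
paragraph 1 — Covered Arrangement: [the dwelling is the tenant's only or principal home? yes] AND [the tenancy was granted as a periodic tenancy? yes] AND [the dwelling is not subject to a licensing requirement? no] → not satisfied.
paragraph 5 — Tier I Lease: [not a Covered Arrangement (paragraph 1)? yes] AND [the deposit has been protected in an approved scheme? no] AND [the rent includes payment for board? no] → not satisfied.
paragraph 6 — Senior Lease: [the dwelling is not let together with agricultural land? yes] OR [the deposit has been protected in an approved scheme? no] → satisfied.
paragraph 11 — Registered Agreement: [the rent includes payment for board? no] OR [not a Tier I Lease (paragraph 5)? yes] OR [Senior Lease (paragraph 6)? yes] → satisfied.
paragraph 4 — Relevant Lease: [Class-J Occupancy (paragraph 8)? no] AND [Registered Agreement (paragraph 11)? yes] → not satisfied.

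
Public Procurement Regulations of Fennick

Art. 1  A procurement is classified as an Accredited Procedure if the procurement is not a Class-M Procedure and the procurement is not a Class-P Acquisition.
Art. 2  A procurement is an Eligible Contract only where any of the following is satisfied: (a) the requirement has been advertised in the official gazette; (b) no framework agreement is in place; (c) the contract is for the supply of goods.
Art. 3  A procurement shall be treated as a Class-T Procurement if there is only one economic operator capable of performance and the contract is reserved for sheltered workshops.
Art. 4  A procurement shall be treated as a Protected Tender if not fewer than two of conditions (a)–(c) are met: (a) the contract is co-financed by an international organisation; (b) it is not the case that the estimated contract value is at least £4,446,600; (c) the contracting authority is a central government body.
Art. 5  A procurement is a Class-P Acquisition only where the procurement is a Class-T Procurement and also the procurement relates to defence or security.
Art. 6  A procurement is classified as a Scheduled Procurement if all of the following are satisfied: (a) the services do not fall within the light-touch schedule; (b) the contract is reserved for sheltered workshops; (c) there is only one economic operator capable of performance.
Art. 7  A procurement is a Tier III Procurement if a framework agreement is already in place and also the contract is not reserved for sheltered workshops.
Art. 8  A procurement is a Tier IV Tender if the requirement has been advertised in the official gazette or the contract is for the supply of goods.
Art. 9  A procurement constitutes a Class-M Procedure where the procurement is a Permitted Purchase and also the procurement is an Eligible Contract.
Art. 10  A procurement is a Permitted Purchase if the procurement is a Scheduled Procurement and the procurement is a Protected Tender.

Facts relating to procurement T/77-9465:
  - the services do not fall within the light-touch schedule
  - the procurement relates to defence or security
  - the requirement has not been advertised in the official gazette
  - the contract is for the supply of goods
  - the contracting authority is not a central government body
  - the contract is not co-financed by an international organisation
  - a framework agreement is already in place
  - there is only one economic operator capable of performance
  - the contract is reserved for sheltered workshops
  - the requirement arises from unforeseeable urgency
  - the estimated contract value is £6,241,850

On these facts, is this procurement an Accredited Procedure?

No

Under article 6: the services do not fall within the light-touch schedule? yes; and the contract is reserved for sheltered workshops? yes; and there is only one economic operator capable of performance? yes. So the procurement is a Scheduled Procurement.
Under article 4: the contract is co-financed by an international organisation? no; estimated contract value: £6,241,850 ≥ £4,446,600? yes, so negated condition no; the contracting authority is a central government body? no — 0 of 3 hold (need ≥2) → not satisfied.
Under article 10: Scheduled Procurement (article 6)? yes; and Protected Tender (article 4)? no. So the procurement is not a Permitted Purchase.
Under article 2: the requirement has been advertised in the official gazette? no; or no framework agreement is in place? no; or the contract is for the supply of goods? yes. So the procurement is an Eligible Contract.
Under article 9: Permitted Purchase (article 10)? no; and Eligible Contract (article 2)? yes. So the procurement is not a Class-M Procedure.
Under article 3: there is only one economic operator capable of performance? yes; and the contract is reserved for sheltered workshops? yes. So the procurement is a Class-T Procurement.
Under article 5: Class-T Procurement (article 3)? yes; and the procurement relates to defence or security? yes. So the procurement is a Class-P Acquisition.
Under article 1: not a Class-M Procedure (article 9)? yes; and not a Class-P Acquisition (article 5)? no. So the procurement is not an Accredited Procedure.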